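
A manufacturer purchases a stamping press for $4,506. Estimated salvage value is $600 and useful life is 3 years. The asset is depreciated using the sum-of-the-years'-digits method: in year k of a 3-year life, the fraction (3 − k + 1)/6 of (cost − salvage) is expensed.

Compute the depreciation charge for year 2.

$1,302

Depreciable base = $4,506 − $600 = $3,906.
Sum of the years' digits = 3+2+1 = 6.
Year 1: $3,906 × 3/6 = $1,953. Book value $2,553.
Year 2: $3,906 × 2/6 = $1,302. Book value $1,251.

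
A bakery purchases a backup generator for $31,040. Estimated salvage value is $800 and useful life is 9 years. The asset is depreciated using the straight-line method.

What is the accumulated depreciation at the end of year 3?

$10,080

Depreciable base = $31,040 − $800 = $30,240.
Annual expense = $30,240 / 9 = $3,360.
End of year 1: book value $27,680.
End of year 2: book value $24,320.
End of year 3: book value $20,960.
Accumulated through year 3 = $31,040 − $20,960 = $10,080.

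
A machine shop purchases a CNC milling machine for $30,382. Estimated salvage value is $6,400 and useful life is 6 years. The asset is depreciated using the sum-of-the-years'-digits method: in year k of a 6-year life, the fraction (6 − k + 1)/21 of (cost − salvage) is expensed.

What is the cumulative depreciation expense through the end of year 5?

$22,840

Depreciable base = $30,382 − $6,400 = $23,982.
Sum of the years' digits = 6+5+4+3+2+1 = 21.
Year 1: $23,982 × 6/21 = $6,852. Book value $23,530.
Year 2: $23,982 × 5/21 = $5,710. Book value $17,820.
Year 3: $23,982 × 4/21 = $4,568. Book value $13,252.
Year 4: $23,982 × 3/21 = $3,426. Book value $9,826.
Year 5: $23,982 × 2/21 = $2,284. Book value $7,542.
Accumulated through year 5 = $30,382 − $7,542 = $22,840.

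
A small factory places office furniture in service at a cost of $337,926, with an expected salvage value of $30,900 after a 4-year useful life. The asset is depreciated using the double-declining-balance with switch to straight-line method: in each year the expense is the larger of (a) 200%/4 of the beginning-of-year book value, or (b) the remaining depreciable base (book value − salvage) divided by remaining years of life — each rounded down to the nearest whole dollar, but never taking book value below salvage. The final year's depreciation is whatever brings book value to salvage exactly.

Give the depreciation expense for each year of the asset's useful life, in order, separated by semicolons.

$168,963; $84,481; $42,241; $11,341

Depreciable base = $337,926 − $30,900 = $307,026.
Year 1: DB = ⌊$337,926 × 200%/4⌋ = $168,963; SL = ⌊$307,026/4⌋ = $76,756 → take DB $168,963. Book value $168,963.
Year 2: DB = ⌊$168,963 × 200%/4⌋ = $84,481; SL = ⌊$138,063/3⌋ = $46,021 → take DB $84,481. Book value $84,482.
Year 3: DB = ⌊$84,482 × 200%/4⌋ = $42,241; SL = ⌊$53,582/2⌋ = $26,791 → take DB $42,241. Book value $42,241.
Year 4 (final): $42,241 − $30,900 = $11,341. Book value $30,900.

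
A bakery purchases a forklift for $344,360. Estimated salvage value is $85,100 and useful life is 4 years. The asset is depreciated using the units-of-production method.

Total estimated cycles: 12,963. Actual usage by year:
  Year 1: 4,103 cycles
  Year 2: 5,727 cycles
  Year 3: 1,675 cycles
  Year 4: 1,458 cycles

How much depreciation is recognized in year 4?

$29,160

Depreciable base = $344,360 − $85,100 = $259,260.
Rate = $259,260 / 12,963 cycles = $20 per cycle.
Year 1: 4,103 × $20 = $82,060. Book value $262,300.
Year 2: 5,727 × $20 = $114,540. Book value $147,760.
Year 3: 1,675 × $20 = $33,500. Book value $114,260.
Year 4: 1,458 × $20 = $29,160. Book value $85,100.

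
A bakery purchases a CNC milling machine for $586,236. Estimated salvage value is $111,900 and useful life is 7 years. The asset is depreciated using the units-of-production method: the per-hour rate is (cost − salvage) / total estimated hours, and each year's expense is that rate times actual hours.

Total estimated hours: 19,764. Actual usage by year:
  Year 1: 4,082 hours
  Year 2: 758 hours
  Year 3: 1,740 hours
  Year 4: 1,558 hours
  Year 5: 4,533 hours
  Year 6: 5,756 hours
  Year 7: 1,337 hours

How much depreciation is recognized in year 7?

$32,088

Depreciable base = $586,236 − $111,900 = $474,336.
Rate = $474,336 / 19,764 hours = $24 per hour.
Year 1: 4,082 × $24 = $97,968. Book value $488,268.
Year 2: 758 × $24 = $18,192. Book value $470,076.
Year 3: 1,740 × $24 = $41,760. Book value $428,316.
Year 4: 1,558 × $24 = $37,392. Book value $390,924.
Year 5: 4,533 × $24 = $108,792. Book value $282,132.
Year 6: 5,756 × $24 = $138,144. Book value $143,988.
Year 7: 1,337 × $24 = $32,088. Book value $111,900.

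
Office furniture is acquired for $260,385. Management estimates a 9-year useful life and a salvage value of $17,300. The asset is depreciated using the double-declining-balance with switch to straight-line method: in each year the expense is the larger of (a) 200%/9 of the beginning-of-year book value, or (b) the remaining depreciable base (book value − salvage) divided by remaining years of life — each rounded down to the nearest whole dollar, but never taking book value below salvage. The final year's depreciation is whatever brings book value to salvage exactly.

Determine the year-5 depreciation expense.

$21,175

Depreciable base = $260,385 − $17,300 = $243,085.
Year 1: DB = ⌊$260,385 × 200%/9⌋ = $57,863; SL = ⌊$243,085/9⌋ = $27,009 → take DB $57,863. Book value $202,522.
Year 2: DB = ⌊$202,522 × 200%/9⌋ = $45,004; SL = ⌊$185,222/8⌋ = $23,152 → take DB $45,004. Book value $157,518.
Year 3: DB = ⌊$157,518 × 200%/9⌋ = $35,004; SL = ⌊$140,218/7⌋ = $20,031 → take DB $35,004. Book value $122,514.
Year 4: DB = ⌊$122,514 × 200%/9⌋ = $27,225; SL = ⌊$105,214/6⌋ = $17,535 → take DB $27,225. Book value $95,289.
Year 5: DB = ⌊$95,289 × 200%/9⌋ = $21,175; SL = ⌊$77,989/5⌋ = $15,597 → take DB $21,175. Book value $74,114.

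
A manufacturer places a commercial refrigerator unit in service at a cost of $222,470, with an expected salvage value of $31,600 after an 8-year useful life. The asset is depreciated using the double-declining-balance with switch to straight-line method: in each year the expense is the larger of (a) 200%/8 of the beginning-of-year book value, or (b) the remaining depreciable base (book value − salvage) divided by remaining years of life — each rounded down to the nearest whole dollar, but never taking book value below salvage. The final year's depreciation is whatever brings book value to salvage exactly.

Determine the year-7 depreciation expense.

Depreciable base = $222,470 − $31,600 = $190,870.
Year 1: DB = ⌊$222,470 × 200%/8⌋ = $55,617; SL = ⌊$190,870/8⌋ = $23,858 → take DB $55,617. Book value $166,853.
Year 2: DB = ⌊$166,853 × 200%/8⌋ = $41,713; SL = ⌊$135,253/7⌋ = $19,321 → take DB $41,713. Book value $125,140.
Year 3: DB = ⌊$125,140 × 200%/8⌋ = $31,285; SL = ⌊$93,540/6⌋ = $15,590 → take DB $31,285. Book value $93,855.
Year 4: DB = ⌊$93,855 × 200%/8⌋ = $23,463; SL = ⌊$62,255/5⌋ = $12,451 → take DB $23,463. Book value $70,392.
Year 5: DB = ⌊$70,392 × 200%/8⌋ = $17,598; SL = ⌊$38,792/4⌋ = $9,698 → take DB $17,598. Book value $52,794.
Year 6: DB = ⌊$52,794 × 200%/8⌋ = $13,198; SL = ⌊$21,194/3⌋ = $7,064 → take DB $13,198. Book value $39,596.
Year 7: DB = ⌊$39,596 × 200%/8⌋ = $9,899; SL = ⌊$7,996/2⌋ = $3,998 → take DB $9,899, capped at $7,996. Book value $31,600.

$7,996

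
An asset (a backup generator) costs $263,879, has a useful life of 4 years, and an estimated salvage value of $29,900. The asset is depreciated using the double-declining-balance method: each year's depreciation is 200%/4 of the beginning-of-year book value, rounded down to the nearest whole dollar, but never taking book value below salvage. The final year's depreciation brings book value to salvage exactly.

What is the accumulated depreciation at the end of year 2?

$197,909

Depreciable base = $263,879 − $29,900 = $233,979.
Year 1: ⌊$263,879 × 200%/4⌋ = $131,939. Book value $131,940.
Year 2: ⌊$131,940 × 200%/4⌋ = $65,970. Book value $65,970.
Accumulated through year 2 = $263,879 − $65,970 = $197,909.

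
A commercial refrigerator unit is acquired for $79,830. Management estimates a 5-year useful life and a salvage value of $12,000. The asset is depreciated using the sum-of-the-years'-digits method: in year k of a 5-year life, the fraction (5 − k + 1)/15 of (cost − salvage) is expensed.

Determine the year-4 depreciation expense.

$9,044

Depreciable base = $79,830 − $12,000 = $67,830.
Sum of the years' digits = 5+4+3+2+1 = 15.
Year 1: $67,830 × 5/15 = $22,610. Book value $57,220.
Year 2: $67,830 × 4/15 = $18,088. Book value $39,132.
Year 3: $67,830 × 3/15 = $13,566. Book value $25,566.
Year 4: $67,830 × 2/15 = $9,044. Book value $16,522.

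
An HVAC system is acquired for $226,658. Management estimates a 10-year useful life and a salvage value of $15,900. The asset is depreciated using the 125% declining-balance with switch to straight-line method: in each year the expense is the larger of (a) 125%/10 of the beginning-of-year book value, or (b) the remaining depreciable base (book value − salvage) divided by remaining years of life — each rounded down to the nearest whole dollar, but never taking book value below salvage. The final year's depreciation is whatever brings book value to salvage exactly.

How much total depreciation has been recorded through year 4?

$94,234

Depreciable base = $226,658 − $15,900 = $210,758.
Year 1: DB = ⌊$226,658 × 125%/10⌋ = $28,332; SL = ⌊$210,758/10⌋ = $21,075 → take DB $28,332. Book value $198,326.
Year 2: DB = ⌊$198,326 × 125%/10⌋ = $24,790; SL = ⌊$182,426/9⌋ = $20,269 → take DB $24,790. Book value $173,536.
Year 3: DB = ⌊$173,536 × 125%/10⌋ = $21,692; SL = ⌊$157,636/8⌋ = $19,704 → take DB $21,692. Book value $151,844.
Year 4: DB = ⌊$151,844 × 125%/10⌋ = $18,980; SL = ⌊$135,944/7⌋ = $19,420 → take SL $19,420. Book value $132,424.
Accumulated through year 4 = $226,658 − $132,424 = $94,234.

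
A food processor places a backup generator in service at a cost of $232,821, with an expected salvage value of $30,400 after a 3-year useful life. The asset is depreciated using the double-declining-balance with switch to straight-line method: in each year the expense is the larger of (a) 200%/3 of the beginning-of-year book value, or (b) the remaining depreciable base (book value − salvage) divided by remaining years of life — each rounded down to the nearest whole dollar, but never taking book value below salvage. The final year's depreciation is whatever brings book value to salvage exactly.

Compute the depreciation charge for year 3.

$0

Depreciable base = $232,821 − $30,400 = $202,421.
Year 1: DB = ⌊$232,821 × 200%/3⌋ = $155,214; SL = ⌊$202,421/3⌋ = $67,473 → take DB $155,214. Book value $77,607.
Year 2: DB = ⌊$77,607 × 200%/3⌋ = $51,738; SL = ⌊$47,207/2⌋ = $23,603 → take DB $51,738, capped at $47,207. Book value $30,400.
Year 3 (final): $30,400 − $30,400 = $0. Book value $30,400.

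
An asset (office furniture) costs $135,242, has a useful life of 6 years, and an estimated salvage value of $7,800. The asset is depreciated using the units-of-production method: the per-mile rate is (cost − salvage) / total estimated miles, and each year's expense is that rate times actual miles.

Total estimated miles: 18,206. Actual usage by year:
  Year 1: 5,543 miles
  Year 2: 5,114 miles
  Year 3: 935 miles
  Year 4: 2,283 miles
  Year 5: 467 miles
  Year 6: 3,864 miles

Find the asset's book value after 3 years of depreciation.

$54,098

Depreciable base = $135,242 − $7,800 = $127,442.
Rate = $127,442 / 18,206 miles = $7 per mile.
Year 1: 5,543 × $7 = $38,801. Book value $96,441.
Year 2: 5,114 × $7 = $35,798. Book value $60,643.
Year 3: 935 × $7 = $6,545. Book value $54,098.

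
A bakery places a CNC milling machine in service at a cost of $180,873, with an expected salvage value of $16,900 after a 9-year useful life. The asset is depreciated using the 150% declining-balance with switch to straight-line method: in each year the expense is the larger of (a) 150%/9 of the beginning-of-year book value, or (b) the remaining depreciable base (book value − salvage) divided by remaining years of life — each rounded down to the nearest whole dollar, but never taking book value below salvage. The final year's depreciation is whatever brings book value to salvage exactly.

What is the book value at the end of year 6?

Depreciable base = $180,873 − $16,900 = $163,973.
Year 1: DB = ⌊$180,873 × 150%/9⌋ = $30,145; SL = ⌊$163,973/9⌋ = $18,219 → take DB $30,145. Book value $150,728.
Year 2: DB = ⌊$150,728 × 150%/9⌋ = $25,121; SL = ⌊$133,828/8⌋ = $16,728 → take DB $25,121. Book value $125,607.
Year 3: DB = ⌊$125,607 × 150%/9⌋ = $20,934; SL = ⌊$108,707/7⌋ = $15,529 → take DB $20,934. Book value $104,673.
Year 4: DB = ⌊$104,673 × 150%/9⌋ = $17,445; SL = ⌊$87,773/6⌋ = $14,628 → take DB $17,445. Book value $87,228.
Year 5: DB = ⌊$87,228 × 150%/9⌋ = $14,538; SL = ⌊$70,328/5⌋ = $14,065 → take DB $14,538. Book value $72,690.
Year 6: DB = ⌊$72,690 × 150%/9⌋ = $12,115; SL = ⌊$55,790/4⌋ = $13,947 → take SL $13,947. Book value $58,743.

$58,743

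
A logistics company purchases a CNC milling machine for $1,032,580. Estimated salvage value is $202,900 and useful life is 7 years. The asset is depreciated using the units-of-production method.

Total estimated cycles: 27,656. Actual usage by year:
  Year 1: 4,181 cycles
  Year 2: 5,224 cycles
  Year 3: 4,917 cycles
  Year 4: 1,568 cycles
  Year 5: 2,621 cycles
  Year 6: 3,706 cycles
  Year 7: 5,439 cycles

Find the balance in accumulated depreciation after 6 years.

Depreciable base = $1,032,580 − $202,900 = $829,680.
Rate = $829,680 / 27,656 cycles = $30 per cycle.
Year 1: 4,181 × $30 = $125,430. Book value $907,150.
Year 2: 5,224 × $30 = $156,720. Book value $750,430.
Year 3: 4,917 × $30 = $147,510. Book value $602,920.
Year 4: 1,568 × $30 = $47,040. Book value $555,880.
Year 5: 2,621 × $30 = $78,630. Book value $477,250.
Year 6: 3,706 × $30 = $111,180. Book value $366,070.
Accumulated through year 6 = $1,032,580 − $366,070 = $666,510.

$666,510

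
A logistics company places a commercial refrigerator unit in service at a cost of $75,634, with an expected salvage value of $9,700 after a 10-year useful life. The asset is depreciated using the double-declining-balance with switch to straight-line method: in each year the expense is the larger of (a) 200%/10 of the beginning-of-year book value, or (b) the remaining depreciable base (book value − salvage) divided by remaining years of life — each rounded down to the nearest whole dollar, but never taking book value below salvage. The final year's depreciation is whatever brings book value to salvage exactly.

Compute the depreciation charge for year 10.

Depreciable base = $75,634 − $9,700 = $65,934.
Year 1: DB = ⌊$75,634 × 200%/10⌋ = $15,126; SL = ⌊$65,934/10⌋ = $6,593 → take DB $15,126. Book value $60,508.
Year 2: DB = ⌊$60,508 × 200%/10⌋ = $12,101; SL = ⌊$50,808/9⌋ = $5,645 → take DB $12,101. Book value $48,407.
Year 3: DB = ⌊$48,407 × 200%/10⌋ = $9,681; SL = ⌊$38,707/8⌋ = $4,838 → take DB $9,681. Book value $38,726.
Year 4: DB = ⌊$38,726 × 200%/10⌋ = $7,745; SL = ⌊$29,026/7⌋ = $4,146 → take DB $7,745. Book value $30,981.
Year 5: DB = ⌊$30,981 × 200%/10⌋ = $6,196; SL = ⌊$21,281/6⌋ = $3,546 → take DB $6,196. Book value $24,785.
Year 6: DB = ⌊$24,785 × 200%/10⌋ = $4,957; SL = ⌊$15,085/5⌋ = $3,017 → take DB $4,957. Book value $19,828.
Year 7: DB = ⌊$19,828 × 200%/10⌋ = $3,965; SL = ⌊$10,128/4⌋ = $2,532 → take DB $3,965. Book value $15,863.
Year 8: DB = ⌊$15,863 × 200%/10⌋ = $3,172; SL = ⌊$6,163/3⌋ = $2,054 → take DB $3,172. Book value $12,691.
Year 9: DB = ⌊$12,691 × 200%/10⌋ = $2,538; SL = ⌊$2,991/2⌋ = $1,495 → take DB $2,538. Book value $10,153.
Year 10 (final): $10,153 − $9,700 = $453. Book value $9,700.

$453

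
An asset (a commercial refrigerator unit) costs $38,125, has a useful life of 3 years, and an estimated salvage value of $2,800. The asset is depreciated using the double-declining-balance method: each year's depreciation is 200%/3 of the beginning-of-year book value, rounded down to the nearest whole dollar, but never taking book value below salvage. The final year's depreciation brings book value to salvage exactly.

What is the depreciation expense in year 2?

Depreciable base = $38,125 − $2,800 = $35,325.
Year 1: ⌊$38,125 × 200%/3⌋ = $25,416. Book value $12,709.
Year 2: ⌊$12,709 × 200%/3⌋ = $8,472. Book value $4,237.

$8,472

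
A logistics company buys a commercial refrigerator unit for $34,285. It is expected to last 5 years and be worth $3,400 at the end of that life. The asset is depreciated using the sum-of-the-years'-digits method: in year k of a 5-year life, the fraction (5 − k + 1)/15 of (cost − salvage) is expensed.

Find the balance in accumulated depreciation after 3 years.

$24,708

Depreciable base = $34,285 − $3,400 = $30,885.
Sum of the years' digits = 5+4+3+2+1 = 15.
Year 1: $30,885 × 5/15 = $10,295. Book value $23,990.
Year 2: $30,885 × 4/15 = $8,236. Book value $15,754.
Year 3: $30,885 × 3/15 = $6,177. Book value $9,577.
Accumulated through year 3 = $34,285 − $9,577 = $24,708.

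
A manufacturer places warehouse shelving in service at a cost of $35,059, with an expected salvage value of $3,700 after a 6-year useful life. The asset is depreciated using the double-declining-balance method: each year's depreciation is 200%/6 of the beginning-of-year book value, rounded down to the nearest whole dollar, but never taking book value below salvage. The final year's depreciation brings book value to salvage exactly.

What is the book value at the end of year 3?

$10,388

Depreciable base = $35,059 − $3,700 = $31,359.
Year 1: ⌊$35,059 × 200%/6⌋ = $11,686. Book value $23,373.
Year 2: ⌊$23,373 × 200%/6⌋ = $7,791. Book value $15,582.
Year 3: ⌊$15,582 × 200%/6⌋ = $5,194. Book value $10,388.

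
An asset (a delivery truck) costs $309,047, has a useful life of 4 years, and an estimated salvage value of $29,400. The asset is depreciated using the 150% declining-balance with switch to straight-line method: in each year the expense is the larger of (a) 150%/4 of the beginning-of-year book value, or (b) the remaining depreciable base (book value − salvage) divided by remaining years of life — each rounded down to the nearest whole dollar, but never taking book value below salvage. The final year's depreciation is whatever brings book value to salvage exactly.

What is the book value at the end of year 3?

Depreciable base = $309,047 − $29,400 = $279,647.
Year 1: DB = ⌊$309,047 × 150%/4⌋ = $115,892; SL = ⌊$279,647/4⌋ = $69,911 → take DB $115,892. Book value $193,155.
Year 2: DB = ⌊$193,155 × 150%/4⌋ = $72,433; SL = ⌊$163,755/3⌋ = $54,585 → take DB $72,433. Book value $120,722.
Year 3: DB = ⌊$120,722 × 150%/4⌋ = $45,270; SL = ⌊$91,322/2⌋ = $45,661 → take SL $45,661. Book value $75,061.

$75,061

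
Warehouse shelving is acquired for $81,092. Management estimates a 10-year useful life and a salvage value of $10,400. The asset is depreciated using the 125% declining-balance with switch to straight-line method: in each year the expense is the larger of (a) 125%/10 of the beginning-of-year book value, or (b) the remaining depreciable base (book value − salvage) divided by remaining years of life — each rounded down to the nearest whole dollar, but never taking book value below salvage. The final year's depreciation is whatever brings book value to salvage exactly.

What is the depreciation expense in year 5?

Depreciable base = $81,092 − $10,400 = $70,692.
Year 1: DB = ⌊$81,092 × 125%/10⌋ = $10,136; SL = ⌊$70,692/10⌋ = $7,069 → take DB $10,136. Book value $70,956.
Year 2: DB = ⌊$70,956 × 125%/10⌋ = $8,869; SL = ⌊$60,556/9⌋ = $6,728 → take DB $8,869. Book value $62,087.
Year 3: DB = ⌊$62,087 × 125%/10⌋ = $7,760; SL = ⌊$51,687/8⌋ = $6,460 → take DB $7,760. Book value $54,327.
Year 4: DB = ⌊$54,327 × 125%/10⌋ = $6,790; SL = ⌊$43,927/7⌋ = $6,275 → take DB $6,790. Book value $47,537.
Year 5: DB = ⌊$47,537 × 125%/10⌋ = $5,942; SL = ⌊$37,137/6⌋ = $6,189 → take SL $6,189. Book value $41,348.

$6,189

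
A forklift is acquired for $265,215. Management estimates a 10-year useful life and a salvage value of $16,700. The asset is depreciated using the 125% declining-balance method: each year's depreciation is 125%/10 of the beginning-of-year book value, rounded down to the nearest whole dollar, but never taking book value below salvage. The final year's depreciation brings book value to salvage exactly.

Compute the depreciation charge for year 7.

$14,878

Depreciable base = $265,215 − $16,700 = $248,515.
Year 1: ⌊$265,215 × 125%/10⌋ = $33,151. Book value $232,064.
Year 2: ⌊$232,064 × 125%/10⌋ = $29,008. Book value $203,056.
Year 3: ⌊$203,056 × 125%/10⌋ = $25,382. Book value $177,674.
Year 4: ⌊$177,674 × 125%/10⌋ = $22,209. Book value $155,465.
Year 5: ⌊$155,465 × 125%/10⌋ = $19,433. Book value $136,032.
Year 6: ⌊$136,032 × 125%/10⌋ = $17,004. Book value $119,028.
Year 7: ⌊$119,028 × 125%/10⌋ = $14,878. Book value $104,150.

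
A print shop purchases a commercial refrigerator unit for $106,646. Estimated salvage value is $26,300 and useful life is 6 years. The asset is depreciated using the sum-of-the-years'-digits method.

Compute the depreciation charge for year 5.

$7,652

Depreciable base = $106,646 − $26,300 = $80,346.
Sum of the years' digits = 6+5+4+3+2+1 = 21.
Year 1: $80,346 × 6/21 = $22,956. Book value $83,690.
Year 2: $80,346 × 5/21 = $19,130. Book value $64,560.
Year 3: $80,346 × 4/21 = $15,304. Book value $49,256.
Year 4: $80,346 × 3/21 = $11,478. Book value $37,778.
Year 5: $80,346 × 2/21 = $7,652. Book value $30,126.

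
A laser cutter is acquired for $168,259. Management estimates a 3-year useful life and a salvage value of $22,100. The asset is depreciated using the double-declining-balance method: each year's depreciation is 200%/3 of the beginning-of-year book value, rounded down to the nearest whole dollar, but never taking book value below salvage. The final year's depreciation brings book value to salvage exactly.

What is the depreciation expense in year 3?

Depreciable base = $168,259 − $22,100 = $146,159.
Year 1: ⌊$168,259 × 200%/3⌋ = $112,172. Book value $56,087.
Year 2: ⌊$56,087 × 200%/3⌋ = $37,391, capped at $33,987. Book value $22,100.
Year 3 (final): $22,100 − $22,100 = $0. Book value $22,100.

$0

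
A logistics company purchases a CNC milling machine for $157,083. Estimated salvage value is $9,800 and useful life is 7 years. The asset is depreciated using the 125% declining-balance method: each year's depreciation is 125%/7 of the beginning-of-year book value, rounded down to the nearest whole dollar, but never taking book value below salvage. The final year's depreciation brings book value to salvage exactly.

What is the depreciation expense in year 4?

$15,547

Depreciable base = $157,083 − $9,800 = $147,283.
Year 1: ⌊$157,083 × 125%/7⌋ = $28,050. Book value $129,033.
Year 2: ⌊$129,033 × 125%/7⌋ = $23,041. Book value $105,992.
Year 3: ⌊$105,992 × 125%/7⌋ = $18,927. Book value $87,065.
Year 4: ⌊$87,065 × 125%/7⌋ = $15,547. Book value $71,518.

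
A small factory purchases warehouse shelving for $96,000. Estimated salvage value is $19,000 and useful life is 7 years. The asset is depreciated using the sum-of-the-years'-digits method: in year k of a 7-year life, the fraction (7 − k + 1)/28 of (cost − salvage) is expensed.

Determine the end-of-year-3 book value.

Depreciable base = $96,000 − $19,000 = $77,000.
Sum of the years' digits = 7+6+5+4+3+2+1 = 28.
Year 1: $77,000 × 7/28 = $19,250. Book value $76,750.
Year 2: $77,000 × 6/28 = $16,500. Book value $60,250.
Year 3: $77,000 × 5/28 = $13,750. Book value $46,500.

$46,500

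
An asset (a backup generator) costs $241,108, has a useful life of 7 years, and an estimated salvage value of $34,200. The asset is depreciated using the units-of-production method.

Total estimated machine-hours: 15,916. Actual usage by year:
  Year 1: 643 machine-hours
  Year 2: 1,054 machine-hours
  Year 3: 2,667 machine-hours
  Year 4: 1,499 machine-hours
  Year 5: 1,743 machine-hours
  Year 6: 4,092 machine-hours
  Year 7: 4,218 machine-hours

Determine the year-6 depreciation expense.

Depreciable base = $241,108 − $34,200 = $206,908.
Rate = $206,908 / 15,916 machine-hours = $13 per machine-hour.
Year 1: 643 × $13 = $8,359. Book value $232,749.
Year 2: 1,054 × $13 = $13,702. Book value $219,047.
Year 3: 2,667 × $13 = $34,671. Book value $184,376.
Year 4: 1,499 × $13 = $19,487. Book value $164,889.
Year 5: 1,743 × $13 = $22,659. Book value $142,230.
Year 6: 4,092 × $13 = $53,196. Book value $89,034.

$53,196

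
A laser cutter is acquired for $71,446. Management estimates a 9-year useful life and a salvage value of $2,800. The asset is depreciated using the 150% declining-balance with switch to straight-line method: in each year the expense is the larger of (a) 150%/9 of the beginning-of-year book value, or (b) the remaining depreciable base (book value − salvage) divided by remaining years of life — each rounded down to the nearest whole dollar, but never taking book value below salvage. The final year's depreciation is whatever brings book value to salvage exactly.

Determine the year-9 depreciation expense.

Depreciable base = $71,446 − $2,800 = $68,646.
Year 1: DB = ⌊$71,446 × 150%/9⌋ = $11,907; SL = ⌊$68,646/9⌋ = $7,627 → take DB $11,907. Book value $59,539.
Year 2: DB = ⌊$59,539 × 150%/9⌋ = $9,923; SL = ⌊$56,739/8⌋ = $7,092 → take DB $9,923. Book value $49,616.
Year 3: DB = ⌊$49,616 × 150%/9⌋ = $8,269; SL = ⌊$46,816/7⌋ = $6,688 → take DB $8,269. Book value $41,347.
Year 4: DB = ⌊$41,347 × 150%/9⌋ = $6,891; SL = ⌊$38,547/6⌋ = $6,424 → take DB $6,891. Book value $34,456.
Year 5: DB = ⌊$34,456 × 150%/9⌋ = $5,742; SL = ⌊$31,656/5⌋ = $6,331 → take SL $6,331. Book value $28,125.
Year 6: DB = ⌊$28,125 × 150%/9⌋ = $4,687; SL = ⌊$25,325/4⌋ = $6,331 → take SL $6,331. Book value $21,794.
Year 7: DB = ⌊$21,794 × 150%/9⌋ = $3,632; SL = ⌊$18,994/3⌋ = $6,331 → take SL $6,331. Book value $15,463.
Year 8: DB = ⌊$15,463 × 150%/9⌋ = $2,577; SL = ⌊$12,663/2⌋ = $6,331 → take SL $6,331. Book value $9,132.
Year 9 (final): $9,132 − $2,800 = $6,332. Book value $2,800.

$6,332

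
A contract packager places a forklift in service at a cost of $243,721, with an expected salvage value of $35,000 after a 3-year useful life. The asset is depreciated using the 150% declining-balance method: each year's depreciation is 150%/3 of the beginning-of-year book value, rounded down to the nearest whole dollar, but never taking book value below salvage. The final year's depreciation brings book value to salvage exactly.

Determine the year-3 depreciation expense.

$25,931

Depreciable base = $243,721 − $35,000 = $208,721.
Year 1: ⌊$243,721 × 150%/3⌋ = $121,860. Book value $121,861.
Year 2: ⌊$121,861 × 150%/3⌋ = $60,930. Book value $60,931.
Year 3 (final): $60,931 − $35,000 = $25,931. Book value $35,000.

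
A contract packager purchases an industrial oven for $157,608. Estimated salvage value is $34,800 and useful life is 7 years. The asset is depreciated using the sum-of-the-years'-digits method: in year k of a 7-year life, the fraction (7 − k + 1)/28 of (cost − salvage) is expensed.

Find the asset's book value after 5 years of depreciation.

Depreciable base = $157,608 − $34,800 = $122,808.
Sum of the years' digits = 7+6+5+4+3+2+1 = 28.
Year 1: $122,808 × 7/28 = $30,702. Book value $126,906.
Year 2: $122,808 × 6/28 = $26,316. Book value $100,590.
Year 3: $122,808 × 5/28 = $21,930. Book value $78,660.
Year 4: $122,808 × 4/28 = $17,544. Book value $61,116.
Year 5: $122,808 × 3/28 = $13,158. Book value $47,958.

$47,958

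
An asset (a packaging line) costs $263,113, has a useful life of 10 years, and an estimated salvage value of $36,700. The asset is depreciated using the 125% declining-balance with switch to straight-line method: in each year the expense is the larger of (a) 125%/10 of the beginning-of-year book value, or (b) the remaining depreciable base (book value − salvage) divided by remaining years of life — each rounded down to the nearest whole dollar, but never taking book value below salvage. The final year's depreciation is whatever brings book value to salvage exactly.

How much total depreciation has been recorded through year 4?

Depreciable base = $263,113 − $36,700 = $226,413.
Year 1: DB = ⌊$263,113 × 125%/10⌋ = $32,889; SL = ⌊$226,413/10⌋ = $22,641 → take DB $32,889. Book value $230,224.
Year 2: DB = ⌊$230,224 × 125%/10⌋ = $28,778; SL = ⌊$193,524/9⌋ = $21,502 → take DB $28,778. Book value $201,446.
Year 3: DB = ⌊$201,446 × 125%/10⌋ = $25,180; SL = ⌊$164,746/8⌋ = $20,593 → take DB $25,180. Book value $176,266.
Year 4: DB = ⌊$176,266 × 125%/10⌋ = $22,033; SL = ⌊$139,566/7⌋ = $19,938 → take DB $22,033. Book value $154,233.
Accumulated through year 4 = $263,113 − $154,233 = $108,880.

$108,880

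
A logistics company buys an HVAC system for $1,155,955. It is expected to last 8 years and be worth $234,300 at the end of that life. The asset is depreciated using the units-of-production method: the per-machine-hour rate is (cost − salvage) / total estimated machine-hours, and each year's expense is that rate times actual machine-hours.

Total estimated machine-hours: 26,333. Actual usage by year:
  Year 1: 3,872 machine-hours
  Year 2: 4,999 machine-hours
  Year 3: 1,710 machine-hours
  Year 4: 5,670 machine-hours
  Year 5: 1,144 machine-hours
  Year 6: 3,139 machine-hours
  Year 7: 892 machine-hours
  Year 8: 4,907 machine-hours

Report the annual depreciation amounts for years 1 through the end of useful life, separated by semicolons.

$135,520; $174,965; $59,850; $198,450; $40,040; $109,865; $31,220; $171,745

Depreciable base = $1,155,955 − $234,300 = $921,655.
Rate = $921,655 / 26,333 machine-hours = $35 per machine-hour.
Year 1: 3,872 × $35 = $135,520. Book value $1,020,435.
Year 2: 4,999 × $35 = $174,965. Book value $845,470.
Year 3: 1,710 × $35 = $59,850. Book value $785,620.
Year 4: 5,670 × $35 = $198,450. Book value $587,170.
Year 5: 1,144 × $35 = $40,040. Book value $547,130.
Year 6: 3,139 × $35 = $109,865. Book value $437,265.
Year 7: 892 × $35 = $31,220. Book value $406,045.
Year 8: 4,907 × $35 = $171,745. Book value $234,300.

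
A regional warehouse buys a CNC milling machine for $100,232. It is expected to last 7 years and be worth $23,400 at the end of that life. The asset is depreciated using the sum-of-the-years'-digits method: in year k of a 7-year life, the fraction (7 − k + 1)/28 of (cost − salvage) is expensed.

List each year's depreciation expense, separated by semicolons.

$19,208; $16,464; $13,720; $10,976; $8,232; $5,488; $2,744

Depreciable base = $100,232 − $23,400 = $76,832.
Sum of the years' digits = 7+6+5+4+3+2+1 = 28.
Year 1: $76,832 × 7/28 = $19,208. Book value $81,024.
Year 2: $76,832 × 6/28 = $16,464. Book value $64,560.
Year 3: $76,832 × 5/28 = $13,720. Book value $50,840.
Year 4: $76,832 × 4/28 = $10,976. Book value $39,864.
Year 5: $76,832 × 3/28 = $8,232. Book value $31,632.
Year 6: $76,832 × 2/28 = $5,488. Book value $26,144.
Year 7: $76,832 × 1/28 = $2,744. Book value $23,400.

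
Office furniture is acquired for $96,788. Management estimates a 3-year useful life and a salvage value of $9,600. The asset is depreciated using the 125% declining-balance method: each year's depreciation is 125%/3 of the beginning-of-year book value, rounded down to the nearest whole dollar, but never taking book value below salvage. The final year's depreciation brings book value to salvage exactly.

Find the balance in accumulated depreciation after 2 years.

Depreciable base = $96,788 − $9,600 = $87,188.
Year 1: ⌊$96,788 × 125%/3⌋ = $40,328. Book value $56,460.
Year 2: ⌊$56,460 × 125%/3⌋ = $23,525. Book value $32,935.
Accumulated through year 2 = $96,788 − $32,935 = $63,853.

$63,853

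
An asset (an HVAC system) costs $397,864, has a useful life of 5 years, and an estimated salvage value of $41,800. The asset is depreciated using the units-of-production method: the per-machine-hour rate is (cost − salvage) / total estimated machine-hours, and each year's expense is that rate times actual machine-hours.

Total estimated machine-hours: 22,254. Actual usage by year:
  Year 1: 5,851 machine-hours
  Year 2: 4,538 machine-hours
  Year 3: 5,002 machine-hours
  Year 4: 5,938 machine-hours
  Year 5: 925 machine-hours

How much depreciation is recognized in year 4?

$95,008

Depreciable base = $397,864 − $41,800 = $356,064.
Rate = $356,064 / 22,254 machine-hours = $16 per machine-hour.
Year 1: 5,851 × $16 = $93,616. Book value $304,248.
Year 2: 4,538 × $16 = $72,608. Book value $231,640.
Year 3: 5,002 × $16 = $80,032. Book value $151,608.
Year 4: 5,938 × $16 = $95,008. Book value $56,600.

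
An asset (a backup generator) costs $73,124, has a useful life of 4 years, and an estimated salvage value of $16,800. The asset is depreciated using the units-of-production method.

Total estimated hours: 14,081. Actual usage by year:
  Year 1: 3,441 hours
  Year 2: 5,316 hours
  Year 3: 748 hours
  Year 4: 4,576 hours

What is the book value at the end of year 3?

Depreciable base = $73,124 − $16,800 = $56,324.
Rate = $56,324 / 14,081 hours = $4 per hour.
Year 1: 3,441 × $4 = $13,764. Book value $59,360.
Year 2: 5,316 × $4 = $21,264. Book value $38,096.
Year 3: 748 × $4 = $2,992. Book value $35,104.

$35,104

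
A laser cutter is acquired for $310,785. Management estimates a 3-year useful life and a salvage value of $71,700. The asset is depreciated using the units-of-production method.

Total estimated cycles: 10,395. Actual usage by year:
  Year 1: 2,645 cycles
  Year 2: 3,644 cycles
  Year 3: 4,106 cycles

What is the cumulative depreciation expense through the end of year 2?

Depreciable base = $310,785 − $71,700 = $239,085.
Rate = $239,085 / 10,395 cycles = $23 per cycle.
Year 1: 2,645 × $23 = $60,835. Book value $249,950.
Year 2: 3,644 × $23 = $83,812. Book value $166,138.
Accumulated through year 2 = $310,785 − $166,138 = $144,647.

$144,647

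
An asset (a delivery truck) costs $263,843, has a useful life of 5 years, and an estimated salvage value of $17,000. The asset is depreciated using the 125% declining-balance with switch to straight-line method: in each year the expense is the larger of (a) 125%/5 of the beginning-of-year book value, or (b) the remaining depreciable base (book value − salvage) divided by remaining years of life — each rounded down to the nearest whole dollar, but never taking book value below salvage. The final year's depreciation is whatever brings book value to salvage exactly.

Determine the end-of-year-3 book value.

$104,609

Depreciable base = $263,843 − $17,000 = $246,843.
Year 1: DB = ⌊$263,843 × 125%/5⌋ = $65,960; SL = ⌊$246,843/5⌋ = $49,368 → take DB $65,960. Book value $197,883.
Year 2: DB = ⌊$197,883 × 125%/5⌋ = $49,470; SL = ⌊$180,883/4⌋ = $45,220 → take DB $49,470. Book value $148,413.
Year 3: DB = ⌊$148,413 × 125%/5⌋ = $37,103; SL = ⌊$131,413/3⌋ = $43,804 → take SL $43,804. Book value $104,609.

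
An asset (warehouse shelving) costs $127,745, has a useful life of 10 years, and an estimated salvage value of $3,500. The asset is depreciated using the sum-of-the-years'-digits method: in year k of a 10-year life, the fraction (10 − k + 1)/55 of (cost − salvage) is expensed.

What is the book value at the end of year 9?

Depreciable base = $127,745 − $3,500 = $124,245.
Sum of the years' digits = 10+9+8+7+6+5+4+3+2+1 = 55.
Year 1: $124,245 × 10/55 = $22,590. Book value $105,155.
Year 2: $124,245 × 9/55 = $20,331. Book value $84,824.
Year 3: $124,245 × 8/55 = $18,072. Book value $66,752.
Year 4: $124,245 × 7/55 = $15,813. Book value $50,939.
Year 5: $124,245 × 6/55 = $13,554. Book value $37,385.
Year 6: $124,245 × 5/55 = $11,295. Book value $26,090.
Year 7: $124,245 × 4/55 = $9,036. Book value $17,054.
Year 8: $124,245 × 3/55 = $6,777. Book value $10,277.
Year 9: $124,245 × 2/55 = $4,518. Book value $5,759.

$5,759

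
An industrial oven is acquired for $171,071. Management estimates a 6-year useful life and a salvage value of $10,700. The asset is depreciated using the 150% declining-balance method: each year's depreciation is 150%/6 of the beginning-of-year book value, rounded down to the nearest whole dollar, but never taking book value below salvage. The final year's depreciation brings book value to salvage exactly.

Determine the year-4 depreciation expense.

Depreciable base = $171,071 − $10,700 = $160,371.
Year 1: ⌊$171,071 × 150%/6⌋ = $42,767. Book value $128,304.
Year 2: ⌊$128,304 × 150%/6⌋ = $32,076. Book value $96,228.
Year 3: ⌊$96,228 × 150%/6⌋ = $24,057. Book value $72,171.
Year 4: ⌊$72,171 × 150%/6⌋ = $18,042. Book value $54,129.

$18,042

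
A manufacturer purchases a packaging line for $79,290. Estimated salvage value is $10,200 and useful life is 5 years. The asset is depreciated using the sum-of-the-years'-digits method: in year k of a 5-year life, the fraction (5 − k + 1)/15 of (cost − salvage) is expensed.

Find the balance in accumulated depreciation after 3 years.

Depreciable base = $79,290 − $10,200 = $69,090.
Sum of the years' digits = 5+4+3+2+1 = 15.
Year 1: $69,090 × 5/15 = $23,030. Book value $56,260.
Year 2: $69,090 × 4/15 = $18,424. Book value $37,836.
Year 3: $69,090 × 3/15 = $13,818. Book value $24,018.
Accumulated through year 3 = $79,290 − $24,018 = $55,272.

$55,272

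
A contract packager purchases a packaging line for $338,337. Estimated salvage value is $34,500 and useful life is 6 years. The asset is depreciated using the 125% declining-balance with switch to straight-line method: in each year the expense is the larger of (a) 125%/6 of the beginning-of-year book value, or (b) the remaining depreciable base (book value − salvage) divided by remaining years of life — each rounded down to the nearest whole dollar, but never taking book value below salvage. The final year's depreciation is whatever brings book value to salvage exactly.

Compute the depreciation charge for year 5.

$44,387

Depreciable base = $338,337 − $34,500 = $303,837.
Year 1: DB = ⌊$338,337 × 125%/6⌋ = $70,486; SL = ⌊$303,837/6⌋ = $50,639 → take DB $70,486. Book value $267,851.
Year 2: DB = ⌊$267,851 × 125%/6⌋ = $55,802; SL = ⌊$233,351/5⌋ = $46,670 → take DB $55,802. Book value $212,049.
Year 3: DB = ⌊$212,049 × 125%/6⌋ = $44,176; SL = ⌊$177,549/4⌋ = $44,387 → take SL $44,387. Book value $167,662.
Year 4: DB = ⌊$167,662 × 125%/6⌋ = $34,929; SL = ⌊$133,162/3⌋ = $44,387 → take SL $44,387. Book value $123,275.
Year 5: DB = ⌊$123,275 × 125%/6⌋ = $25,682; SL = ⌊$88,775/2⌋ = $44,387 → take SL $44,387. Book value $78,888.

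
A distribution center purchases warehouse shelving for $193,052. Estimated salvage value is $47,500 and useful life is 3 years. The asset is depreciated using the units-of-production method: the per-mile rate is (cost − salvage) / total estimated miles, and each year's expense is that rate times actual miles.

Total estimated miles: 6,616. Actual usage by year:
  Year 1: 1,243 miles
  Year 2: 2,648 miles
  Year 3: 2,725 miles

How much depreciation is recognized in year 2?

Depreciable base = $193,052 − $47,500 = $145,552.
Rate = $145,552 / 6,616 miles = $22 per mile.
Year 1: 1,243 × $22 = $27,346. Book value $165,706.
Year 2: 2,648 × $22 = $58,256. Book value $107,450.

$58,256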